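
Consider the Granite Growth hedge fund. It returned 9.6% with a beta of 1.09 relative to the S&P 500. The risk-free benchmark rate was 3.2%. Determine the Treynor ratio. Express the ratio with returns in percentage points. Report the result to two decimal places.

Treynor = (Rp − Rf) / β = (9.6% − 3.2%) / 1.09 = 6.40 / 1.09 = 5.8716

5.87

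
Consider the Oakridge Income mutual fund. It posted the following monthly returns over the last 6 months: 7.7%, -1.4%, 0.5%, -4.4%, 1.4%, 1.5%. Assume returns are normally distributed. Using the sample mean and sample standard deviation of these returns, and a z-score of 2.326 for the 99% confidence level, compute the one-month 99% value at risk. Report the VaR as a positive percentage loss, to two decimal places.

μ = (7.7 − 1.4 + 0.5 − 4.4 + 1.4 + 1.5) / 6 = 5.30 / 6 = 0.8833%
Σ(r − μ)² = 80.3883; sample σ = √(80.3883/5) = 4.0097%
VaR = −(μ − z·σ) = −(0.8833 − 2.326 × 4.0097) = −(-8.4433) = 8.4433%

8.44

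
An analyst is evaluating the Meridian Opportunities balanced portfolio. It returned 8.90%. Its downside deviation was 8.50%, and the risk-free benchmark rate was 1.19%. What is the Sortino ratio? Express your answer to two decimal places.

0.91

Sortino = (Rp − Rf) / σd = (8.90% − 1.19%) / 8.50% = 7.71% / 8.50% = 0.9071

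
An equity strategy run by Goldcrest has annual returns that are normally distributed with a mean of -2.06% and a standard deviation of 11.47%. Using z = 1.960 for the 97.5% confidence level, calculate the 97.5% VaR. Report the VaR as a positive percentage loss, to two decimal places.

VaR (as % loss) = −(μ − z·σ) = −(-2.06% − 1.960 × 11.47%) = −(-24.5412%) = 24.5412%

24.54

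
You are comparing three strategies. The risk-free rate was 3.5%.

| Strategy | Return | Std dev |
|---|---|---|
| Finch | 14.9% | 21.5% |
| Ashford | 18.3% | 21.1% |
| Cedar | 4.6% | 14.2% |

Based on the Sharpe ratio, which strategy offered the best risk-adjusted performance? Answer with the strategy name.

Finch: Sharpe ratio = (14.9% − 3.5%) / 21.5% = 0.530
Ashford: Sharpe ratio = (18.3% − 3.5%) / 21.1% = 0.701
Cedar: Sharpe ratio = (4.6% − 3.5%) / 14.2% = 0.077
Highest: Ashford (0.701).

Ashford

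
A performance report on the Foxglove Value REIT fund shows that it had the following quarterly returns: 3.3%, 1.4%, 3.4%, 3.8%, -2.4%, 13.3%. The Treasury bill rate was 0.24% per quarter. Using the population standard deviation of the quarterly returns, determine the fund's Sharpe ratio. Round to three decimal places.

r̄ = (3.3 + 1.4 + 3.4 + 3.8 − 2.4 + 13.3) / 6 = 3.8000%
Σ(r − r̄)² = 134.8600; population σ = √(134.8600/6) = 4.7410%
Sharpe = (r̄ − rf) / σ = (3.8000 − 0.24) / 4.7410 = 3.5600 / 4.7410 = 0.7509

0.751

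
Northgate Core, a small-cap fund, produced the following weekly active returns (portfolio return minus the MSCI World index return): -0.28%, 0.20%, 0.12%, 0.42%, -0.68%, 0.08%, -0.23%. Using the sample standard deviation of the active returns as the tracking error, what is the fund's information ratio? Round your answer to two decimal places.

r̄ = (-0.28 + 0.2 + 0.12 + 0.42 − 0.68 + 0.08 − 0.23) / 7 = -0.0529%
Σ(r − r̄)² = (-0.28 − (-0.0529))² + (0.2 − (-0.0529))² + … = 0.8113
sample σ = √(0.8113 / 6) = √0.1352 = 0.3677%
IR = r̄ / tracking error = -0.0529 / 0.3677 = -0.1439

-0.14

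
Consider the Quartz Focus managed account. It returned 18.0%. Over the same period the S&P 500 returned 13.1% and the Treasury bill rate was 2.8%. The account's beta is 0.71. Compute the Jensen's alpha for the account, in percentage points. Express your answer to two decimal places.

7.89

CAPM expected return = Rf + β(Rm − Rf) = 2.8% + 0.71 × (13.1% − 2.8%) = 2.8 + 0.71 × 10.30 = 10.1130%
Jensen's α = Rp − E[R] = 18.0% − 10.1130% = 7.8870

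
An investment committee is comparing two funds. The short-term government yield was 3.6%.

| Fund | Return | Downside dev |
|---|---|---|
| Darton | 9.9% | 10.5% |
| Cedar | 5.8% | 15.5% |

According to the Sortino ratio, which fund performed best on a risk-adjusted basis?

Darton

Darton: Sortino ratio = (9.9% − 3.6%) / 10.5% = 0.600
Cedar: Sortino ratio = (5.8% − 3.6%) / 15.5% = 0.142
Highest: Darton (0.600).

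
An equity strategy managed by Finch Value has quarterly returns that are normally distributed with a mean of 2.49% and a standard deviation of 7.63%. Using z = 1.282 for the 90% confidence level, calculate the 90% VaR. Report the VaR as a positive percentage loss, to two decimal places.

VaR (as % loss) = −(μ − z·σ) = −(2.49% − 1.282 × 7.63%) = −(-7.29166%) = 7.29166%

7.29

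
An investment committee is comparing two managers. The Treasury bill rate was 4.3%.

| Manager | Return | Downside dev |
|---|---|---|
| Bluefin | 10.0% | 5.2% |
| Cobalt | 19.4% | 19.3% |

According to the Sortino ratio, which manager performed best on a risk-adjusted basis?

Bluefin

Bluefin: Sortino ratio = (10.0% − 4.3%) / 5.2% = 1.096
Cobalt: Sortino ratio = (19.4% − 4.3%) / 19.3% = 0.782
Highest: Bluefin (1.096).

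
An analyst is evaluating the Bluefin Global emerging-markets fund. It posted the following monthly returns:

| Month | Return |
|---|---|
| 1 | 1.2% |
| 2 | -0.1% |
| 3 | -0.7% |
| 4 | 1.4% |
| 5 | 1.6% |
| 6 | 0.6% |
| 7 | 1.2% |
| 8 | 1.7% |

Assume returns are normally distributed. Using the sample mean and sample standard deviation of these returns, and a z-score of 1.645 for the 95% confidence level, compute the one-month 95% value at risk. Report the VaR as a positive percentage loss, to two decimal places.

Mean return μ = 6.90 / 8 = 0.8625%
Σ(r − μ)² = (1.2 − 0.8625)² + (-0.1 − 0.8625)² + … = 5.1988
σ = √[5.1988 / 7] = 0.8618%
VaR = −(μ − z·σ) = −(0.8625 − 1.645 × 0.8618) = −(-0.5552) = 0.5552%

0.56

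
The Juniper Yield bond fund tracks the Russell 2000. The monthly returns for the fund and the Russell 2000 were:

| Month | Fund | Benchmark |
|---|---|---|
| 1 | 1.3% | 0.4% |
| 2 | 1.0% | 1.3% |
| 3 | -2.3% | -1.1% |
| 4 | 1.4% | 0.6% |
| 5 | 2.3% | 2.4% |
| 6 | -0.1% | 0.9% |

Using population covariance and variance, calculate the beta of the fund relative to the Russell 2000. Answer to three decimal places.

r̄p = 0.6000%,  r̄m = 0.7500%
Cov = Σ(rp − r̄p)(rm − r̄m) / 6 = 1.3200
Var(rm) = Σ(rm − r̄m)² / 6 = 1.1025
β = Cov / Var = 1.3200 / 1.1025 = 1.1973

1.197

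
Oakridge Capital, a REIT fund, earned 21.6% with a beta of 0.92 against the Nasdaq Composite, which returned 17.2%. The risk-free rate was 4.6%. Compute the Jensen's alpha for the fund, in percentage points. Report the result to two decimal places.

CAPM expected return = Rf + β(Rm − Rf) = 4.6% + 0.92 × (17.2% − 4.6%) = 4.6 + 0.92 × 12.60 = 16.1920%
Jensen's α = Rp − E[R] = 21.6% − 16.1920% = 5.4080

5.41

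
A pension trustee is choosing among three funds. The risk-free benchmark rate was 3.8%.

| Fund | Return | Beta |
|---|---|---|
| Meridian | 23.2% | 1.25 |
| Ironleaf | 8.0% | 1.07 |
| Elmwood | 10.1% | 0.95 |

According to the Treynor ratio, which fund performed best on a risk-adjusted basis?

Meridian

Meridian: Treynor = (23.2% − 3.8%) / 1.25 = 15.520
Ironleaf: Treynor = (8.0% − 3.8%) / 1.07 = 3.925
Elmwood: Treynor = (10.1% − 3.8%) / 0.95 = 6.632
Highest: Meridian (15.520).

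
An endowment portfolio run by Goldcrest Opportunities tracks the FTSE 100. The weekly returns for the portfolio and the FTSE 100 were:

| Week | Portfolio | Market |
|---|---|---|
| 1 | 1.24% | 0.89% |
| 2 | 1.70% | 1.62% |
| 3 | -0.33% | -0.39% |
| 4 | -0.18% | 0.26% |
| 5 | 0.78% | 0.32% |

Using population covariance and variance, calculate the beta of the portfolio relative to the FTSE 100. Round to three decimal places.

1.077

r̄p = 0.6420%,  r̄m = 0.5400%
Cov = Σ(rp − r̄p)(rm − r̄m) / 5 = 0.4911
Var(rm) = Σ(rm − r̄m)² / 5 = 0.4561
β = Cov / Var = 0.4911 / 0.4561 = 1.0767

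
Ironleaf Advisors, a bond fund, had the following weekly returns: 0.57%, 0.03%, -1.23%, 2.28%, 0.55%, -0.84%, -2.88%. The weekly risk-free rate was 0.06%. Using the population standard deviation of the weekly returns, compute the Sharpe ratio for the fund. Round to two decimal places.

-0.18

Mean return r̄ = -1.520 / 7 = -0.2171%
Population σ = √[Σ(r − r̄)² / 7] = √[16.0095 / 7] = √2.2871 = 1.5123%
Sharpe = (r̄ − rf) / σ = (-0.2171 − 0.06) / 1.5123 = -0.2771 / 1.5123 = -0.1832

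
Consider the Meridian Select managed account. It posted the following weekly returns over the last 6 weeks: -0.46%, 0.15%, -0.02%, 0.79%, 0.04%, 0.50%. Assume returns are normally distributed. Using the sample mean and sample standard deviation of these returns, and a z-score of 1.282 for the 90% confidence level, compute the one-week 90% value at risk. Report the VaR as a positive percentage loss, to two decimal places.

0.39

μ = (-0.46 + 0.15 − 0.02 + 0.79 + 0.04 + 0.5) / 6 = 0.1667%
Sample std dev = √[0.9435 / 5] = 0.4344%
VaR = −(μ − z·σ) = −(0.1667 − 1.282 × 0.4344) = −(-0.3902) = 0.3902%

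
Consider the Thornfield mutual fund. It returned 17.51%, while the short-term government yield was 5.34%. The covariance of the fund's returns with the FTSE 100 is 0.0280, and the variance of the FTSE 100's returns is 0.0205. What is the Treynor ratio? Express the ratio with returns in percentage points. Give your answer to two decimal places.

8.91

β = Cov / Var = 0.0280 / 0.0205 = 1.3659
Treynor = (Rp − Rf) / β = (17.51% − 5.34%) / 1.3659 = 12.17 / 1.3659 = 8.9099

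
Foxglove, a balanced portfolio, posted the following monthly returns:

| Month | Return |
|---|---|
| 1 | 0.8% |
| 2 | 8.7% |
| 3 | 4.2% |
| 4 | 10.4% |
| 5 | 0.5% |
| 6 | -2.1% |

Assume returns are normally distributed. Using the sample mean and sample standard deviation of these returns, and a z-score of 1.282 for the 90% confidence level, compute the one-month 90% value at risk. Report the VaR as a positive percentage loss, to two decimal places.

Mean return r̄ = 22.50 / 6 = 3.7500%
Σ(r − r̄)² = (0.8 − 3.7500)² + (8.7 − 3.7500)² + (4.2 − 3.7500)² + … = 122.4150
sample σ = √(122.4150 / 5) = √24.4830 = 4.9480%
VaR = −(r̄ − z·σ) = −(3.7500 − 1.282 × 4.9480) = −(-2.5933) = 2.5933%

2.59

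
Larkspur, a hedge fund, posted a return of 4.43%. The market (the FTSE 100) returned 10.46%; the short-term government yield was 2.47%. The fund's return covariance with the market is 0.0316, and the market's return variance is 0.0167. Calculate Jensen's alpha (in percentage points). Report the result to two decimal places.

β = Cov / Var = 0.0316 / 0.0167 = 1.8922
E[R] = Rf + β(Rm − Rf) = 2.47% + 1.8922 × (10.46% − 2.47%) = 17.5887%
α = Rp − E[R] = 4.43% − 17.5887% = -13.1587

-13.16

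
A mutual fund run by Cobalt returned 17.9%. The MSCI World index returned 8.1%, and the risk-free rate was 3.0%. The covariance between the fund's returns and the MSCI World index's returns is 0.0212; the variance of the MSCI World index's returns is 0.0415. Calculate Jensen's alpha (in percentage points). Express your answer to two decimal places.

β = Cov / Var = 0.0212 / 0.0415 = 0.5108
E[R] = Rf + β(Rm − Rf) = 3.0% + 0.5108 × (8.1% − 3.0%) = 5.6051%
α = Rp − E[R] = 17.9% − 5.6051% = 12.2949

12.29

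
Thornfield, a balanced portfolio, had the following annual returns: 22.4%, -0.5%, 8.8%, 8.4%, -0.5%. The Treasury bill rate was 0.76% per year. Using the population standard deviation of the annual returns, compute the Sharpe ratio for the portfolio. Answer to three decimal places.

0.829

r̄ = (22.4 − 0.5 + 8.8 + 8.4 − 0.5) / 5 = 7.7200%
Σ(r − r̄)² = 352.2680; population σ = √(352.2680/5) = 8.3937%
Sharpe = (r̄ − rf) / σ = (7.7200 − 0.76) / 8.3937 = 6.9600 / 8.3937 = 0.8292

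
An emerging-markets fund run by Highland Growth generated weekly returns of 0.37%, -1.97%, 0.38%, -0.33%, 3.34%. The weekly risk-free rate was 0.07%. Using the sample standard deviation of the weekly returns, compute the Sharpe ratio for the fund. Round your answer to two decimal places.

Mean return μ = 1.790 / 5 = 0.3580%
Sample σ = √[Σ(r − μ)² / 4] = √[14.7859 / 4] = √3.6965 = 1.9226%
Sharpe = (μ − rf) / σ = (0.3580 − 0.07) / 1.9226 = 0.2880 / 1.9226 = 0.1498

0.15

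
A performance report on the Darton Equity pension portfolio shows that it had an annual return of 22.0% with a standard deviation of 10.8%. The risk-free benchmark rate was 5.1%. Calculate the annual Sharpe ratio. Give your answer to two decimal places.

1.56

Sharpe = (Rp − Rf) / σp = (22.0% − 5.1%) / 10.8% = 16.90% / 10.8% = 1.5648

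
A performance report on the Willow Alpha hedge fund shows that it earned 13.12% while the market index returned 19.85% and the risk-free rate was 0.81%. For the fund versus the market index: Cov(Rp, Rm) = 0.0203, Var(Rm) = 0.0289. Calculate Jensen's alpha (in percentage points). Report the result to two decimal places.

-1.06

β = Cov / Var = 0.0203 / 0.0289 = 0.7024
E[R] = Rf + β(Rm − Rf) = 0.81% + 0.7024 × (19.85% − 0.81%) = 14.1837%
α = Rp − E[R] = 13.12% − 14.1837% = -1.0637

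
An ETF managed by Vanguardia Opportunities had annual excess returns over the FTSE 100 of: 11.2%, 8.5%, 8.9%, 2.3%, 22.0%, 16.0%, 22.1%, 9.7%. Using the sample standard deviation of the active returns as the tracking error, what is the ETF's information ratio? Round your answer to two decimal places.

μ = (11.2 + 8.5 + 8.9 + 2.3 + 22 + 16 + 22.1 + 9.7) / 8 = 12.5875%
Sample σ = √[Σ(r − μ)² / 7] = √[337.1288 / 7] = √48.1613 = 6.9398%
IR = μ / tracking error = 12.5875 / 6.9398 = 1.8138

1.81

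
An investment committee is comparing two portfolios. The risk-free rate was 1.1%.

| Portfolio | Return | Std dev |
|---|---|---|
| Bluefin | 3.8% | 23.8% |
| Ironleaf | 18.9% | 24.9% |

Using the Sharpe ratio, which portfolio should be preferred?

Ironleaf

Bluefin: Sharpe ratio = (3.8% − 1.1%) / 23.8% = 0.113
Ironleaf: Sharpe ratio = (18.9% − 1.1%) / 24.9% = 0.715
Highest: Ironleaf (0.715).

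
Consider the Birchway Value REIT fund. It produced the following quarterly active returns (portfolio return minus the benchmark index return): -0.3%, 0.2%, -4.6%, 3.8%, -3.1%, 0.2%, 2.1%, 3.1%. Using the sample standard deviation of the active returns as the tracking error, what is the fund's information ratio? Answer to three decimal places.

μ = (-0.3 + 0.2 − 4.6 + 3.8 − 3.1 + 0.2 + 2.1 + 3.1) / 8 = 1.40 / 8 = 0.1750%
Σ(r − μ)² = (-0.3 − 0.1750)² + (0.2 − 0.1750)² + (-4.6 − 0.1750)² + … = 59.1550
σ = √[59.1550 / 7] = 2.9070%
IR = μ / tracking error = 0.1750 / 2.9070 = 0.0602

0.060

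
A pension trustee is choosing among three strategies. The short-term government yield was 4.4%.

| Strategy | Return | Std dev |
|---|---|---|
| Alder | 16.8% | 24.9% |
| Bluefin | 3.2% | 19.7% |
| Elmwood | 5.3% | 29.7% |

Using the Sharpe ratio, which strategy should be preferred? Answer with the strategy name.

Alder: Sharpe ratio = (16.8% − 4.4%) / 24.9% = 0.498
Bluefin: Sharpe ratio = (3.2% − 4.4%) / 19.7% = -0.061
Elmwood: Sharpe ratio = (5.3% − 4.4%) / 29.7% = 0.030
Highest: Alder (0.498).

Alder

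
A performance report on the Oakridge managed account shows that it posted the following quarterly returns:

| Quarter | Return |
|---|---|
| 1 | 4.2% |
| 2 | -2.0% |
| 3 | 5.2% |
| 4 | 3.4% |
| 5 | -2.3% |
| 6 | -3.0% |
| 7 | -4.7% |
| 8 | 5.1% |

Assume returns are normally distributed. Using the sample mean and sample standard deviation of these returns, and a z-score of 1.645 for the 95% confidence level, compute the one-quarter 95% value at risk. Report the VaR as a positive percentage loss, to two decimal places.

6.02

r̄ = (4.2 − 2 + 5.2 + 3.4 − 2.3 − 3 − 4.7 + 5.1) / 8 = 5.90 / 8 = 0.7375%
Sample std dev = √[118.2788 / 7] = 4.1106%
VaR = −(r̄ − z·σ) = −(0.7375 − 1.645 × 4.1106) = −(-6.0244) = 6.0244%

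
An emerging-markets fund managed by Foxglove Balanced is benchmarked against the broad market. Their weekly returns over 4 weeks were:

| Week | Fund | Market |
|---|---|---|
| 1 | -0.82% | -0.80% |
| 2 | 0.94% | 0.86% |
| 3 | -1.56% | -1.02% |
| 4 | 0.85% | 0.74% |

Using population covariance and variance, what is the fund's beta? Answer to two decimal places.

r̄p = -0.1475%,  r̄m = -0.0550%
Cov = Σ(rp − r̄p)(rm − r̄m) / 4 = 0.9130
Var(rm) = Σ(rm − r̄m)² / 4 = 0.7389
β = Cov / Var = 0.9130 / 0.7389 = 1.2356

1.24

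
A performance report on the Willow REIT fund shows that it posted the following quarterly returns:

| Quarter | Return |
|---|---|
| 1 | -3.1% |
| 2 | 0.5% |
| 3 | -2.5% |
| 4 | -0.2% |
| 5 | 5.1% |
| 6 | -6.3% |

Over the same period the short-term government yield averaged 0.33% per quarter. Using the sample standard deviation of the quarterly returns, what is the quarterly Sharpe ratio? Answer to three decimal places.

Mean return r̄ = -6.50 / 6 = -1.0833%
Σ(r − r̄)² = (-3.1 − (-1.0833))² + (0.5 − (-1.0833))² + … = 74.8083
sample σ = √(74.8083 / 5) = √14.9617 = 3.8680%
Sharpe = (r̄ − rf) / σ = (-1.0833 − 0.33) / 3.8680 = -1.4133 / 3.8680 = -0.3654

-0.365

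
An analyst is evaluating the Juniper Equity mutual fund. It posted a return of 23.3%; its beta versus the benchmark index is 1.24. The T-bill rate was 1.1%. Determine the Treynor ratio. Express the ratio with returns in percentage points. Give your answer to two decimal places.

Treynor = (Rp − Rf) / β = (23.3% − 1.1%) / 1.24 = 22.20 / 1.24 = 17.9032

17.90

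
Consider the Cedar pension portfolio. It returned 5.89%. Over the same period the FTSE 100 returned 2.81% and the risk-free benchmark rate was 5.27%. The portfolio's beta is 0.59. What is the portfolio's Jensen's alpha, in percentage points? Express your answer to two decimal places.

CAPM expected return = Rf + β(Rm − Rf) = 5.27% + 0.59 × (2.81% − 5.27%) = 5.27 + 0.59 × -2.46 = 3.8186%
Jensen's α = Rp − E[R] = 5.89% − 3.8186% = 2.0714

2.07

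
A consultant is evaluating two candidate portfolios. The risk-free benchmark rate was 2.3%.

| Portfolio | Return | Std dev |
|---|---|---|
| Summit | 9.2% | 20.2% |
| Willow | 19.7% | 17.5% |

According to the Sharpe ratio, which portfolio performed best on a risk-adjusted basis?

Willow

Summit: Sharpe ratio = (9.2% − 2.3%) / 20.2% = 0.342
Willow: Sharpe ratio = (19.7% − 2.3%) / 17.5% = 0.994
Highest: Willow (0.994).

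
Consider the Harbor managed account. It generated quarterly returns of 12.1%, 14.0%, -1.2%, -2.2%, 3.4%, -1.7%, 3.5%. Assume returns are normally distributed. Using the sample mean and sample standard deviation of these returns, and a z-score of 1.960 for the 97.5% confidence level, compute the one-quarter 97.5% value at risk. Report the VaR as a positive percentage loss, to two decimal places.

r̄ = (12.1 + 14 − 1.2 − 2.2 + 3.4 − 1.7 + 3.5) / 7 = 27.90 / 7 = 3.9857%
Sample σ = √[Σ(r − r̄)² / 6] = √[264.1886 / 6] = √44.0314 = 6.6356%
VaR = −(r̄ − z·σ) = −(3.9857 − 1.960 × 6.6356) = −(-9.0201) = 9.0201%

9.02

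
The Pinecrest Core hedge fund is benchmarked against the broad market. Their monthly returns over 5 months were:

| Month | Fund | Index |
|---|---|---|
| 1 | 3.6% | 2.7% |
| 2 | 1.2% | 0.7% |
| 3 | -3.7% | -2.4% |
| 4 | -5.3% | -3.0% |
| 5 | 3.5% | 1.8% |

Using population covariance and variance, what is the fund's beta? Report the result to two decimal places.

1.61

r̄p = -0.1400%,  r̄m = -0.0400%
Cov = Σ(rp − r̄p)(rm − r̄m) / 5 = 8.3224
Var(rm) = Σ(rm − r̄m)² / 5 = 5.1544
β = Cov / Var = 8.3224 / 5.1544 = 1.6146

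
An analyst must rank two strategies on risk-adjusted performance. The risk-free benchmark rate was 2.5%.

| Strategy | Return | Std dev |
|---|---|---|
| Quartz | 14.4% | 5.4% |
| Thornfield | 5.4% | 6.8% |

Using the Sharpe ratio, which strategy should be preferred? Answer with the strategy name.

Quartz: Sharpe ratio = (14.4% − 2.5%) / 5.4% = 2.204
Thornfield: Sharpe ratio = (5.4% − 2.5%) / 6.8% = 0.426
Highest: Quartz (2.204).

Quartz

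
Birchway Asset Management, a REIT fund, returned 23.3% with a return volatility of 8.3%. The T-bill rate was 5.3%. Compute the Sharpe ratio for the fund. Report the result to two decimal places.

Sharpe = (Rp − Rf) / σp = (23.3% − 5.3%) / 8.3% = 18.00% / 8.3% = 2.1687

2.17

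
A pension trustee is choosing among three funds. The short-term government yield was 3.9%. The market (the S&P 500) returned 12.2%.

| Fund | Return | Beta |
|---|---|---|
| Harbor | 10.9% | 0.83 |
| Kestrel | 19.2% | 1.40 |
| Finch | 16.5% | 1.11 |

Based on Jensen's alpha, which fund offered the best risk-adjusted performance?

Kestrel

Harbor: α = 10.9% − [3.9% + 0.83 × (12.2% − 3.9%)] = 0.111
Kestrel: α = 19.2% − [3.9% + 1.40 × (12.2% − 3.9%)] = 3.680
Finch: α = 16.5% − [3.9% + 1.11 × (12.2% − 3.9%)] = 3.387
Highest: Kestrel (3.680).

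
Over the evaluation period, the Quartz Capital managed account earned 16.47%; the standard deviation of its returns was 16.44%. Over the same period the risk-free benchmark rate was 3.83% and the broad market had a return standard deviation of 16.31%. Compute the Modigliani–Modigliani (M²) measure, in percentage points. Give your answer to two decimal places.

16.37

Sharpe = (Rp − Rf) / σp = (16.47% − 3.83%) / 16.44% = 0.7689
M² = Rf + Sharpe × σm = 3.83% + 0.7689 × 16.31% = 16.3708%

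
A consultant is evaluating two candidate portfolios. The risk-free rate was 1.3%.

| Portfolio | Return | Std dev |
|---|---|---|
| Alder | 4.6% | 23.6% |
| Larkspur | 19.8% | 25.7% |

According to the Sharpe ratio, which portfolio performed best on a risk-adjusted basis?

Larkspur

Alder: Sharpe ratio = (4.6% − 1.3%) / 23.6% = 0.140
Larkspur: Sharpe ratio = (19.8% − 1.3%) / 25.7% = 0.720
Highest: Larkspur (0.720).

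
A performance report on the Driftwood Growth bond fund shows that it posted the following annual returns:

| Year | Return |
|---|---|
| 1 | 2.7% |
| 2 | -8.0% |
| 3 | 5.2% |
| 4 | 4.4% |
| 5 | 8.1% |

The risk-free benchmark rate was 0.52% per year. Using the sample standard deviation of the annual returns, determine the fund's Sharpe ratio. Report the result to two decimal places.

Mean return r̄ = 12.40 / 5 = 2.4800%
Σ(r − r̄)² = 152.5480; sample σ = √(152.5480/4) = 6.1755%
Sharpe = (r̄ − rf) / σ = (2.4800 − 0.52) / 6.1755 = 1.9600 / 6.1755 = 0.3174

0.32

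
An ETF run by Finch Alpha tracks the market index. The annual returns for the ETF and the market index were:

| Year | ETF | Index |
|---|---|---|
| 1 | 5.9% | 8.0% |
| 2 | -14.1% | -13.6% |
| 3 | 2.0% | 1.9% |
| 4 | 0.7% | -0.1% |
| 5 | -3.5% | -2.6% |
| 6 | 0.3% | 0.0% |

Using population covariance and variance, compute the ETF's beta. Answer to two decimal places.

0.96

r̄p = -1.4500%,  r̄m = -1.0667%
Cov = Σ(rp − r̄p)(rm − r̄m) / 6 = 40.4183
Var(rm) = Σ(rm − r̄m)² / 6 = 42.0856
β = Cov / Var = 40.4183 / 42.0856 = 0.9604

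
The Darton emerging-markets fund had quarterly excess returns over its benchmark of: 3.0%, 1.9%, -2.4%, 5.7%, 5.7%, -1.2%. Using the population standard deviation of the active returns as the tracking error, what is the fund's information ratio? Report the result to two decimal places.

r̄ = (3 + 1.9 − 2.4 + 5.7 + 5.7 − 1.2) / 6 = 2.1167%
Σ(r − r̄)² = (3 − 2.1167)² + (1.9 − 2.1167)² + … = 57.9083
σ = √[57.9083 / 6] = 3.1067%
IR = r̄ / tracking error = 2.1167 / 3.1067 = 0.6813

0.68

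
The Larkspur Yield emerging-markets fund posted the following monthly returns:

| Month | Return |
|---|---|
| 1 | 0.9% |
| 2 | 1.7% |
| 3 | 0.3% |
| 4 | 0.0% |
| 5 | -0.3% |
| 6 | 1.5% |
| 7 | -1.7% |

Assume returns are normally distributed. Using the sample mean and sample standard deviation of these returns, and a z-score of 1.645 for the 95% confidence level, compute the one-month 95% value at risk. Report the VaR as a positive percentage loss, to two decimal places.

Mean return μ = 2.40 / 7 = 0.3429%
Sample σ = √[Σ(r − μ)² / 6] = √[8.1971 / 6] = √1.3662 = 1.1688%
VaR = −(μ − z·σ) = −(0.3429 − 1.645 × 1.1688) = −(-1.5798) = 1.5798%

1.58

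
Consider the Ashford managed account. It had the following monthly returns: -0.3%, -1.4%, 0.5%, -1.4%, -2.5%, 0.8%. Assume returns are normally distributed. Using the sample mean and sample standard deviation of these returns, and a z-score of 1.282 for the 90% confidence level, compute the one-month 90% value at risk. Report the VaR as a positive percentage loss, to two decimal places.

r̄ = (-0.3 − 1.4 + 0.5 − 1.4 − 2.5 + 0.8) / 6 = -0.7167%
Σ(r − r̄)² = 8.0683; sample σ = √(8.0683/5) = 1.2703%
VaR = −(r̄ − z·σ) = −(-0.7167 − 1.282 × 1.2703) = −(-2.3452) = 2.3452%

2.35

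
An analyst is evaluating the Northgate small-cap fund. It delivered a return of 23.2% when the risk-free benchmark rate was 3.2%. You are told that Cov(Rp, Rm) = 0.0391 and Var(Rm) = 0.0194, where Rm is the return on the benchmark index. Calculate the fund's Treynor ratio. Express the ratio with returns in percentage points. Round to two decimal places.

9.92

β = Cov / Var = 0.0391 / 0.0194 = 2.0155
Treynor = (Rp − Rf) / β = (23.2% − 3.2%) / 2.0155 = 20.00 / 2.0155 = 9.9231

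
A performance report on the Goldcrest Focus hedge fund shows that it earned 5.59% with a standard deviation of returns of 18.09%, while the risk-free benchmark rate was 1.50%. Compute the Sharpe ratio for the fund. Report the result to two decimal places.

0.23

Sharpe = (Rp − Rf) / σp = (5.59% − 1.50%) / 18.09% = 4.09% / 18.09% = 0.2261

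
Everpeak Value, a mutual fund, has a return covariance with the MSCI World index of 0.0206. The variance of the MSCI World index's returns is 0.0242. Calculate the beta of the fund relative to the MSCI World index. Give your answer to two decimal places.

0.85

β = Cov(Rp, Rm) / Var(Rm) = 0.0206 / 0.0242 = 0.8512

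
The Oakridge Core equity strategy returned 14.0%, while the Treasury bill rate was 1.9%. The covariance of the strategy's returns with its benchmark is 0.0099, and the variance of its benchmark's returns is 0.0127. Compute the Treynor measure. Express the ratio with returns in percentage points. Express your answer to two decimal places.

β = Cov / Var = 0.0099 / 0.0127 = 0.7795
Treynor = (Rp − Rf) / β = (14.0% − 1.9%) / 0.7795 = 12.10 / 0.7795 = 15.5228

15.52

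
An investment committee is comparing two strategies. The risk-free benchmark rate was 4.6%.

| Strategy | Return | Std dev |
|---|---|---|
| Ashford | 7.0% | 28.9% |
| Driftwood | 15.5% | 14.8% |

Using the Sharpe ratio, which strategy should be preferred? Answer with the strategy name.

Ashford: Sharpe ratio = (7.0% − 4.6%) / 28.9% = 0.083
Driftwood: Sharpe ratio = (15.5% − 4.6%) / 14.8% = 0.736
Highest: Driftwood (0.736).

Driftwood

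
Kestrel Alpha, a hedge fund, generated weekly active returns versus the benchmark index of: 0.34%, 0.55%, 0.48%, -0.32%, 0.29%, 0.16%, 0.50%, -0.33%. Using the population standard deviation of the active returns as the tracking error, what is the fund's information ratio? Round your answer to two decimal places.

0.63

Mean return r̄ = 1.670 / 8 = 0.2088%
Population std dev = √[0.8709 / 8] = 0.3299%
IR = r̄ / tracking error = 0.2088 / 0.3299 = 0.6329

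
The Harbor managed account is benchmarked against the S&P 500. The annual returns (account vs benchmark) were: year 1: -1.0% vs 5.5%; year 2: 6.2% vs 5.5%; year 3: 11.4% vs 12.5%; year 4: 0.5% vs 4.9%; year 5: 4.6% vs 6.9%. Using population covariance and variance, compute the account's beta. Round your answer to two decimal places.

1.33

r̄p = 4.3400%,  r̄m = 7.0600%
Cov = Σ(rp − r̄p)(rm − r̄m) / 5 = 10.4176
Var(rm) = Σ(rm − r̄m)² / 5 = 7.8304
β = Cov / Var = 10.4176 / 7.8304 = 1.3304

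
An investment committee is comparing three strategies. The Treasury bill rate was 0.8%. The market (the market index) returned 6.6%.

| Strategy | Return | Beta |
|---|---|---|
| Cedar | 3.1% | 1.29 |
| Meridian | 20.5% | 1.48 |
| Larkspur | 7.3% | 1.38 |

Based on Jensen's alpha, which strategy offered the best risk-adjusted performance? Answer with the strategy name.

Meridian

Cedar: α = 3.1% − [0.8% + 1.29 × (6.6% − 0.8%)] = -5.182
Meridian: α = 20.5% − [0.8% + 1.48 × (6.6% − 0.8%)] = 11.116
Larkspur: α = 7.3% − [0.8% + 1.38 × (6.6% − 0.8%)] = -1.504
Highest: Meridian (11.116).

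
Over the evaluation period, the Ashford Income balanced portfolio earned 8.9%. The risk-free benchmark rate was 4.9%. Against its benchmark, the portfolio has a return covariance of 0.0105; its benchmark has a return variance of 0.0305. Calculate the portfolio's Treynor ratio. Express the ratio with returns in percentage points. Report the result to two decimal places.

11.62

β = Cov / Var = 0.0105 / 0.0305 = 0.3443
Treynor = (Rp − Rf) / β = (8.9% − 4.9%) / 0.3443 = 4.00 / 0.3443 = 11.6178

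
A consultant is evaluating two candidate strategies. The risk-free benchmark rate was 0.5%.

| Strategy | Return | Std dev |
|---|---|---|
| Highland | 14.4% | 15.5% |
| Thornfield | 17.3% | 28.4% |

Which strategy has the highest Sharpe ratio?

Highland

Highland: Sharpe ratio = (14.4% − 0.5%) / 15.5% = 0.897
Thornfield: Sharpe ratio = (17.3% − 0.5%) / 28.4% = 0.592
Highest: Highland (0.897).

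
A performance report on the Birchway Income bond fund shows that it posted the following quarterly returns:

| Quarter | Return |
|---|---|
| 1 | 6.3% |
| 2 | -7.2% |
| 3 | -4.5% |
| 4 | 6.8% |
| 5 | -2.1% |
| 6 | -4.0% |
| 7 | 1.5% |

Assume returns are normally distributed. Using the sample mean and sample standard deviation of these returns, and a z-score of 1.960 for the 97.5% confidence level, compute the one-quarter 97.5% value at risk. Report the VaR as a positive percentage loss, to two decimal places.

11.17

μ = (6.3 − 7.2 − 4.5 + 6.8 − 2.1 − 4 + 1.5) / 7 = -0.4571%
Σ(r − μ)² = 179.2171; sample σ = √(179.2171/6) = 5.4653%
VaR = −(μ − z·σ) = −(-0.4571 − 1.960 × 5.4653) = −(-11.1691) = 11.1691%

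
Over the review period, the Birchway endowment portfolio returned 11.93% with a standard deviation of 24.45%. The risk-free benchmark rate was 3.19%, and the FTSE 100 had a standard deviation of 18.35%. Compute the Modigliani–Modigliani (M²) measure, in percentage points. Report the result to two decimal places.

9.75

Sharpe = (Rp − Rf) / σp = (11.93% − 3.19%) / 24.45% = 0.3575
M² = Rf + Sharpe × σm = 3.19% + 0.3575 × 18.35% = 9.7501%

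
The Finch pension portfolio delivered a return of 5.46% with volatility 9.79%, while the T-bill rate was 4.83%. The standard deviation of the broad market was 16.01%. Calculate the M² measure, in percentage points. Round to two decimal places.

5.86

Sharpe = (Rp − Rf) / σp = (5.46% − 4.83%) / 9.79% = 0.0644
M² = Rf + Sharpe × σm = 4.83% + 0.0644 × 16.01% = 5.8610%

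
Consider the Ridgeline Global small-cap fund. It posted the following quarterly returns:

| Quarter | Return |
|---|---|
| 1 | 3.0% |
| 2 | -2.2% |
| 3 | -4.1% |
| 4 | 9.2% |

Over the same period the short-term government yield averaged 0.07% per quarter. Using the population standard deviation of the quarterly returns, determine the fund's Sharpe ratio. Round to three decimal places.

0.272

r̄ = (3 − 2.2 − 4.1 + 9.2) / 4 = 1.4750%
Σ(r − r̄)² = 106.5875; population σ = √(106.5875/4) = 5.1621%
Sharpe = (r̄ − rf) / σ = (1.4750 − 0.07) / 5.1621 = 1.4050 / 5.1621 = 0.2722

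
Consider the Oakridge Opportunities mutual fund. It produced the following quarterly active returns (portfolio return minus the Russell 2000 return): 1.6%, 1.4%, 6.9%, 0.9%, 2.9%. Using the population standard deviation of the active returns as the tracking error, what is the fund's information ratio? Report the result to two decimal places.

1.26

Mean return r̄ = 13.70 / 5 = 2.7400%
Σ(r − r̄)² = 23.8120; population σ = √(23.8120/5) = 2.1823%
IR = r̄ / tracking error = 2.7400 / 2.1823 = 1.2556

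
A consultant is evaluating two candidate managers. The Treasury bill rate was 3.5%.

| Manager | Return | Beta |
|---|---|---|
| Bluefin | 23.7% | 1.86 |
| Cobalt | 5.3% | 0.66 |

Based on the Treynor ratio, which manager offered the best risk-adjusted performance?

Bluefin

Bluefin: Treynor = (23.7% − 3.5%) / 1.86 = 10.860
Cobalt: Treynor = (5.3% − 3.5%) / 0.66 = 2.727
Highest: Bluefin (10.860).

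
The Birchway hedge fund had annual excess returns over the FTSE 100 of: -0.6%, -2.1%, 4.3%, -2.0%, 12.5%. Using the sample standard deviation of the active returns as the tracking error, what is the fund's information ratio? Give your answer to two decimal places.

0.39

r̄ = (-0.6 − 2.1 + 4.3 − 2 + 12.5) / 5 = 12.10 / 5 = 2.4200%
Σ(r − r̄)² = 154.2280; sample σ = √(154.2280/4) = 6.2094%
IR = r̄ / tracking error = 2.4200 / 6.2094 = 0.3897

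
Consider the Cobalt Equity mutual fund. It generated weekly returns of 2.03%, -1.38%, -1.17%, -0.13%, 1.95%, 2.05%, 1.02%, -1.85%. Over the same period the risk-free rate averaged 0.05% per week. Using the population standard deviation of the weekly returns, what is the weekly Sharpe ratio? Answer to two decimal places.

r̄ = (2.03 − 1.38 − 1.17 − 0.13 + 1.95 + 2.05 + 1.02 − 1.85) / 8 = 2.520 / 8 = 0.3150%
Σ(r − r̄)² = (2.03 − 0.3150)² + (-1.38 − 0.3150)² + … = 19.0852
population σ = √(19.0852 / 8) = √2.3857 = 1.5446%
Sharpe = (r̄ − rf) / σ = (0.3150 − 0.05) / 1.5446 = 0.2650 / 1.5446 = 0.1716

0.17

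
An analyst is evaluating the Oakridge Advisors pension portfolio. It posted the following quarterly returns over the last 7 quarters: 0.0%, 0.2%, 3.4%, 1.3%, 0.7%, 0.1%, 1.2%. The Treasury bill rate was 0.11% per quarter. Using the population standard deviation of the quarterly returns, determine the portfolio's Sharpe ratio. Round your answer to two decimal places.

0.80

r̄ = (0 + 0.2 + 3.4 + 1.3 + 0.7 + 0.1 + 1.2) / 7 = 0.9857%
Σ(r − r̄)² = (0 − 0.9857)² + (0.2 − 0.9857)² + (3.4 − 0.9857)² + … = 8.4286
population σ = √(8.4286 / 7) = √1.2041 = 1.0973%
Sharpe = (r̄ − rf) / σ = (0.9857 − 0.11) / 1.0973 = 0.8757 / 1.0973 = 0.7980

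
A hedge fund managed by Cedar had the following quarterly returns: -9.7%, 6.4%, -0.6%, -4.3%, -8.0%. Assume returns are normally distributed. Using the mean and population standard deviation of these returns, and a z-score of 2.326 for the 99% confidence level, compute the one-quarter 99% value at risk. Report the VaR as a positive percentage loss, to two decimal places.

Mean return r̄ = -16.20 / 5 = -3.2400%
Σ(r − r̄)² = (-9.7 − (-3.2400))² + (6.4 − (-3.2400))² + … = 165.4120
population σ = √(165.4120 / 5) = √33.0824 = 5.7517%
VaR = −(r̄ − z·σ) = −(-3.2400 − 2.326 × 5.7517) = −(-16.6185) = 16.6185%

16.62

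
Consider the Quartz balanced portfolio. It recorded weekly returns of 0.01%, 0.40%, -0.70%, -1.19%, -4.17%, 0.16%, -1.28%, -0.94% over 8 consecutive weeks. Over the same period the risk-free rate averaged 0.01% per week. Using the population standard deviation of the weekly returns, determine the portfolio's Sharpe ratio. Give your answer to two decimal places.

r̄ = (0.01 + 0.4 − 0.7 − 1.19 − 4.17 + 0.16 − 1.28 − 0.94) / 8 = -7.710 / 8 = -0.9638%
Population std dev = √[14.5722 / 8] = 1.3496%
Sharpe = (r̄ − rf) / σ = (-0.9638 − 0.01) / 1.3496 = -0.9738 / 1.3496 = -0.7215

-0.72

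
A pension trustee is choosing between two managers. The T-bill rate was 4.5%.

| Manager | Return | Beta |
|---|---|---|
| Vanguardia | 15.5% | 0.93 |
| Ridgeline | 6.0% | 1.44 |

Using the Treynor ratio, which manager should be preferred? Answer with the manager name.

Vanguardia: Treynor = (15.5% − 4.5%) / 0.93 = 11.828
Ridgeline: Treynor = (6.0% − 4.5%) / 1.44 = 1.042
Highest: Vanguardia (11.828).

Vanguardia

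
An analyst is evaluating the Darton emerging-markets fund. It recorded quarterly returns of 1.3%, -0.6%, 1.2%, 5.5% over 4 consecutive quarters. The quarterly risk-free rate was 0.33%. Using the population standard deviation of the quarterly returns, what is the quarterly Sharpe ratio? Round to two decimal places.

r̄ = (1.3 − 0.6 + 1.2 + 5.5) / 4 = 7.40 / 4 = 1.8500%
Population σ = √[Σ(r − r̄)² / 4] = √[20.0500 / 4] = √5.0125 = 2.2389%
Sharpe = (r̄ − rf) / σ = (1.8500 − 0.33) / 2.2389 = 1.5200 / 2.2389 = 0.6789

0.68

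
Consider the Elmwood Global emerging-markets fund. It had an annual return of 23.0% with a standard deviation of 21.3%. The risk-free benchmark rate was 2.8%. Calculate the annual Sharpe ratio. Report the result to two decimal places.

0.95

Sharpe = (Rp − Rf) / σp = (23.0% − 2.8%) / 21.3% = 20.20% / 21.3% = 0.9484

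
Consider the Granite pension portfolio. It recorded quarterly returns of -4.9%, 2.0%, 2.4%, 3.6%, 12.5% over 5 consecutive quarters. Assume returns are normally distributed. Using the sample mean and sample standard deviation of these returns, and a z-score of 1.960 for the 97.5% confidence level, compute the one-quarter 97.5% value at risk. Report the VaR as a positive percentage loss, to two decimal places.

r̄ = (-4.9 + 2 + 2.4 + 3.6 + 12.5) / 5 = 15.60 / 5 = 3.1200%
Σ(r − r̄)² = 154.3080; sample σ = √(154.3080/4) = 6.2110%
VaR = −(r̄ − z·σ) = −(3.1200 − 1.960 × 6.2110) = −(-9.0536) = 9.0536%

9.05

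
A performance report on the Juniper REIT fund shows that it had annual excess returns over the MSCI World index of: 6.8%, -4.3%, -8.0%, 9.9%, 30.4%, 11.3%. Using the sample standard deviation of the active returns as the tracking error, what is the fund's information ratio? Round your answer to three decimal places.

Mean return μ = 46.10 / 6 = 7.6833%
Σ(r − μ)² = (6.8 − 7.6833)² + (-4.3 − 7.6833)² + … = 924.3883
σ = √[924.3883 / 5] = 13.5970%
IR = μ / tracking error = 7.6833 / 13.5970 = 0.5651

0.565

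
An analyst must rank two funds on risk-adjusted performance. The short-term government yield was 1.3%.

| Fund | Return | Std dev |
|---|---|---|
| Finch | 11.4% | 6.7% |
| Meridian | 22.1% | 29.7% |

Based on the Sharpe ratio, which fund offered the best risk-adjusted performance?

Finch: Sharpe ratio = (11.4% − 1.3%) / 6.7% = 1.507
Meridian: Sharpe ratio = (22.1% − 1.3%) / 29.7% = 0.700
Highest: Finch (1.507).

Finch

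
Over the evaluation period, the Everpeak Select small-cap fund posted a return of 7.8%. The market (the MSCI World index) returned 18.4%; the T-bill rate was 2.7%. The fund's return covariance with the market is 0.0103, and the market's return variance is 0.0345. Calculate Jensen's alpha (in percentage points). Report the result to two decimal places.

β = Cov / Var = 0.0103 / 0.0345 = 0.2986
E[R] = Rf + β(Rm − Rf) = 2.7% + 0.2986 × (18.4% − 2.7%) = 7.3880%
α = Rp − E[R] = 7.8% − 7.3880% = 0.4120

0.41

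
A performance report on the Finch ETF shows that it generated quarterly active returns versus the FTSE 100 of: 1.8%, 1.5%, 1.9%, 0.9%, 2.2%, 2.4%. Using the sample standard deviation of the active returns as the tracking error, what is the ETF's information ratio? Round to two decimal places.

3.34

r̄ = (1.8 + 1.5 + 1.9 + 0.9 + 2.2 + 2.4) / 6 = 10.70 / 6 = 1.7833%
Sample std dev = √[1.4283 / 5] = 0.5345%
IR = r̄ / tracking error = 1.7833 / 0.5345 = 3.3364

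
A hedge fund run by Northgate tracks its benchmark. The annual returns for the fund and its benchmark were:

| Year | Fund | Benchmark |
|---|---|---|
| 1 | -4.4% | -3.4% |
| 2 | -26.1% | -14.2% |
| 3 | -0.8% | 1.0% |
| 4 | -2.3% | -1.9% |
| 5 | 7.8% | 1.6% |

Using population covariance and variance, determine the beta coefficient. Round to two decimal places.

1.93

r̄p = -5.1600%,  r̄m = -3.3800%
Cov = Σ(rp − r̄p)(rm − r̄m) / 5 = 62.8852
Var(rm) = Σ(rm − r̄m)² / 5 = 32.6496
β = Cov / Var = 62.8852 / 32.6496 = 1.9261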